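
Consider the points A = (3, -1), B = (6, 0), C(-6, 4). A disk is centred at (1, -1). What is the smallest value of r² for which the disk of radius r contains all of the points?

The required radius is the distance from (1, -1) to the farthest point.
Squared distances: 4, 26, 74.
Maximum is 74, attained at C.

74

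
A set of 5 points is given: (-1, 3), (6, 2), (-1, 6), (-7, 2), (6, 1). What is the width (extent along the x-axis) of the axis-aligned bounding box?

13

max x = 6, min x = -7, so width = 13.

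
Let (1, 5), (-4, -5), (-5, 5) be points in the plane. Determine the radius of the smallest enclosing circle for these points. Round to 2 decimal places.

5.62

Call the three points A, B, C in the order given.
Side lengths²: AB² = 125, AC² = 36, BC² = 101.
Since AB² = 125 < 101 + 36 = 137, the triangle is acute, so the smallest enclosing circle is the circumcircle.
Circumcentre = (-2, 0.25), r² = 31.5625.
r = √(31.5625) ≈ 5.62.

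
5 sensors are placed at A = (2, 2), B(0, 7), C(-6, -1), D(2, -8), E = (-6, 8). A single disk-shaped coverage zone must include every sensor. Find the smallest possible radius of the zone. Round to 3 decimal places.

The minimum enclosing circle of a finite set is fixed by two of the points (as a diameter) or three (as a circumcircle).
The farthest pair is D–E with squared distance 320. The circle on this segment as diameter has centre (-2, 0) and r² = 320/4 = 80.
Check A: distance² to centre = 20 ≤ 80, so it lies inside.
All remaining points lie in this disk, and no smaller disk contains both endpoints, so this is the minimum enclosing circle.
r = √80 ≈ 8.944.

8.944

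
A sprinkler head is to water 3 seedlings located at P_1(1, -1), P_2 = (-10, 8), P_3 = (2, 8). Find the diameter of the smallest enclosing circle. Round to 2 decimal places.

Side lengths²: P_1P_2² = 202, P_1P_3² = 82, P_2P_3² = 144.
Since P_1P_2² = 202 < 144 + 82 = 226, the triangle is acute, so the smallest enclosing circle is the circumcircle.
Circumcentre = (-4, 37/9), r² = 4141/81.
Diameter = 2r = 2√(4141/81) ≈ 14.30.

14.30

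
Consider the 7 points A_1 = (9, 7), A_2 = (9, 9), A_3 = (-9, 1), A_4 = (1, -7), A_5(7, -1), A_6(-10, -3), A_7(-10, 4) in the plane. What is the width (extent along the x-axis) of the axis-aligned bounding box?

19

max x = 9, min x = -10, so width = 19.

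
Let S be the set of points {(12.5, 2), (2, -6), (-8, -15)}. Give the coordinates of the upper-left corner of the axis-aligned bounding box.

(-8, 2)

x-range [-8, 12.5], y-range [-15, 2].
The upper-left corner is (-8, 2).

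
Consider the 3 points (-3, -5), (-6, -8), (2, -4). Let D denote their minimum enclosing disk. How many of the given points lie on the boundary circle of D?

Call the three points A, B, C in the order given.
Side lengths²: AB² = 18, AC² = 26, BC² = 80.
Since BC² = 80 ≥ 26 + 18 = 44, the angle opposite BC is not acute, so the smallest enclosing circle has BC as diameter.
Centre = midpoint of BC = (-2, -6), r² = 80/4 = 20.
The points at distance exactly r from the centre are (-6, -8), (2, -4) — 2 points.

2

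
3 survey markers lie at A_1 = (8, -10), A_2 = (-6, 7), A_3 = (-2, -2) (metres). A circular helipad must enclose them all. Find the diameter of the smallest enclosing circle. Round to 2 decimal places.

22.02

Side lengths²: A_1A_2² = 485, A_1A_3² = 164, A_2A_3² = 97.
Since A_1A_2² = 485 ≥ 164 + 97 = 261, the angle opposite A_1A_2 is not acute, so the smallest enclosing circle has A_1A_2 as diameter.
Centre = midpoint of A_1A_2 = (1, -1.5), r² = 485/4 = 121.25.
Diameter = 2r = 2√(121.25) ≈ 22.02.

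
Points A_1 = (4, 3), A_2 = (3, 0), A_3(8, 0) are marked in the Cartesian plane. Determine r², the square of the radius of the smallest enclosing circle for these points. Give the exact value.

125/18

Side lengths²: A_1A_2² = 10, A_1A_3² = 25, A_2A_3² = 25.
Since A_2A_3² = 25 < 25 + 10 = 35, the triangle is acute, so the smallest enclosing circle is the circumcircle.
Circumcentre = (5.5, 5/6), r² = 125/18.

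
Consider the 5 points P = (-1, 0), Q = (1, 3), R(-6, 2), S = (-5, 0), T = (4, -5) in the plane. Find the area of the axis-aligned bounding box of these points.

x ranges over [-6, 4], width 10.
y ranges over [-5, 3], height 8.
Area = 10 × 8 = 80.

80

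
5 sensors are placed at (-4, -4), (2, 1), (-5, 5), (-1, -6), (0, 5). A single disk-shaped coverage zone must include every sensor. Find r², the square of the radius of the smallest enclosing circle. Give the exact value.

The minimum enclosing circle of a finite set is fixed by two of the points (as a diameter) or three (as a circumcircle).
The minimum enclosing circle is determined by three boundary points: (-5, 5), (-1, -6), (0, 5).
Their circumcentre is (-2.5, -7/22) with r² = 8357/242.
The farthest remaining point (2, 1) is at distance² 5321/242 ≤ 8357/242.

8357/242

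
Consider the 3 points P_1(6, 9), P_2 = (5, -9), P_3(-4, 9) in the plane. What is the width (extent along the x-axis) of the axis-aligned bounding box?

max x = 6, min x = -4, so width = 10.

10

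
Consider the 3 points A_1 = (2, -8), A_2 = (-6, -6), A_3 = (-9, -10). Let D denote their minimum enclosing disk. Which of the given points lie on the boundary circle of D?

Side lengths²: A_1A_2² = 68, A_1A_3² = 125, A_2A_3² = 25.
Since A_1A_3² = 125 ≥ 68 + 25 = 93, the angle opposite A_1A_3 is not acute, so the smallest enclosing circle has A_1A_3 as diameter.
Centre = midpoint of A_1A_3 = (-3.5, -9), r² = 125/4 = 31.25.
The points at distance exactly r from the centre are A_1, A_3 — 2 points.

A_1, A_3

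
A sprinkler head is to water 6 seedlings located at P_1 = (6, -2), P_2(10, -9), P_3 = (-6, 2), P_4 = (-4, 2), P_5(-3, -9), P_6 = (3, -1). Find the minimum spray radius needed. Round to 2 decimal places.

9.71

A smallest enclosing disk is always determined by at most three of the input points on its boundary.
The farthest pair is P_2–P_3 with squared distance 377. The circle on this segment as diameter has centre (2, -3.5) and r² = 377/4 = 94.25.
Check P_1: distance² to centre = 18.25 ≤ 94.25, so it lies inside.
All remaining points lie in this disk, and no smaller disk contains both endpoints, so this is the minimum enclosing circle.
r = √(94.25) ≈ 9.71.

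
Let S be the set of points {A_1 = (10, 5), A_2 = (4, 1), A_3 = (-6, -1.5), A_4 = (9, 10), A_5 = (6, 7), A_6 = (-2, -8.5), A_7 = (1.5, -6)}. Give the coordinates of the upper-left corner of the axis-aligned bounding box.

x-range [-6, 10], y-range [-8.5, 10].
The upper-left corner is (-6, 10).

(-6, 10)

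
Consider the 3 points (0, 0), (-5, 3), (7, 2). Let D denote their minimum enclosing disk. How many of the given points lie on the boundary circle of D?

2

Call the three points A, B, C in the order given.
Side lengths²: AB² = 34, AC² = 53, BC² = 145.
Since BC² = 145 ≥ 53 + 34 = 87, the angle opposite BC is not acute, so the smallest enclosing circle has BC as diameter.
Centre = midpoint of BC = (1, 2.5), r² = 145/4 = 36.25.
The points at distance exactly r from the centre are (-5, 3), (7, 2) — 2 points.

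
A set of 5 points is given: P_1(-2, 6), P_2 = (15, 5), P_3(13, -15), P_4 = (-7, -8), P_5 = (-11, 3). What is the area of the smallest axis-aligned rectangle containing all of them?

546

x ranges over [-11, 15], width 26.
y ranges over [-15, 6], height 21.
Area = 26 × 21 = 546.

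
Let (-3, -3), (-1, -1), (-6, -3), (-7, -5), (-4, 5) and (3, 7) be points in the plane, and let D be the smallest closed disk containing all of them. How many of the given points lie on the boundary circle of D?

A smallest enclosing disk is always determined by at most three of the input points on its boundary.
The farthest pair is (-7, -5)–(3, 7) with squared distance 244. The circle on this segment as diameter has centre (-2, 1) and r² = 244/4 = 61.
Check (-3, -3): distance² to centre = 17 ≤ 61, so it lies inside.
All remaining points lie in this disk, and no smaller disk contains both endpoints, so this is the minimum enclosing circle.
The points at distance exactly r from the centre are (-7, -5), (3, 7) — 2 points.

2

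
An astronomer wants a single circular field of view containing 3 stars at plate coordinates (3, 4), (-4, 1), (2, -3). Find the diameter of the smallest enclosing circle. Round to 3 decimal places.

8.442

Call the three points A, B, C in the order given.
Side lengths²: AB² = 58, AC² = 50, BC² = 52.
Since AB² = 58 < 52 + 50 = 102, the triangle is acute, so the smallest enclosing circle is the circumcircle.
Circumcentre = (5/23, 19/23), r² = 9425/529.
Diameter = 2r = 2√(9425/529) ≈ 8.442.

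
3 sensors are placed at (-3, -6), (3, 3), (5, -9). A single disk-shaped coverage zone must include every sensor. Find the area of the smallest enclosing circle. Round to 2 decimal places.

122.57

Call the three points A, B, C in the order given.
Side lengths²: AB² = 117, AC² = 73, BC² = 148.
Since BC² = 148 < 117 + 73 = 190, the triangle is acute, so the smallest enclosing circle is the circumcircle.
Circumcentre = (2.6, -97/30), r² = 35113/900.
Area = π·r² = π·35113/900 ≈ 122.57.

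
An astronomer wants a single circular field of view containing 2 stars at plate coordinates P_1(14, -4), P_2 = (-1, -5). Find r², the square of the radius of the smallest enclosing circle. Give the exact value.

56.5

The smallest circle enclosing two points has them as diameter endpoints.
Centre = midpoint = (6.5, -4.5); r² = |P_1P_2|²/4 = 226/4 = 56.5.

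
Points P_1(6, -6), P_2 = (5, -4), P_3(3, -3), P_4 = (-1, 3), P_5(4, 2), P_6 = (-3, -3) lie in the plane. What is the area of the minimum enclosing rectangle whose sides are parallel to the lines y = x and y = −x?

96

In coordinates u = x + y, v = x − y the rectangle is axis-aligned; the map (x,y)→(u,v) scales areas by 2.
u-values: 0, 1, 0, 2, 6, -6; range = 6 − (-6) = 12.
v-values: 12, 9, 6, -4, 2, 0; range = 12 − (-4) = 16.
Area = (12 × 16) / 2 = 96.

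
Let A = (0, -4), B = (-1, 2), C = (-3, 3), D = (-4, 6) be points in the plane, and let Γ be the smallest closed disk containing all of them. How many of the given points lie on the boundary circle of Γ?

2

A smallest enclosing disk is always determined by at most three of the input points on its boundary.
The farthest pair is A–D with squared distance 116. The circle on this segment as diameter has centre (-2, 1) and r² = 116/4 = 29.
Check B: distance² to centre = 2 ≤ 29, so it lies inside.
All remaining points lie in this disk, and no smaller disk contains both endpoints, so this is the minimum enclosing circle.
The points at distance exactly r from the centre are A, D — 2 points.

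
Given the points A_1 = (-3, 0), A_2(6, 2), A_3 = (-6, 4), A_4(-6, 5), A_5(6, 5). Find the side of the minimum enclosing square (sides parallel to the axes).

12

The bounding box has width 12 and height 5.
An axis-aligned square enclosing the set must have side ≥ max(width, height).
So the minimum side is max(12, 5) = 12.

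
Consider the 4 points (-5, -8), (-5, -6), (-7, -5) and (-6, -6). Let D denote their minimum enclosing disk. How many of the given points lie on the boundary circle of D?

By Welzl's lemma the MEC is supported by two points (diametrically opposite) or three points (on a circumcircle).
The farthest pair is (-5, -8)–(-7, -5) with squared distance 13. The circle on this segment as diameter has centre (-6, -6.5) and r² = 13/4 = 3.25.
Check (-5, -6): distance² to centre = 1.25 ≤ 3.25, so it lies inside.
All remaining points lie in this disk, and no smaller disk contains both endpoints, so this is the minimum enclosing circle.
The points at distance exactly r from the centre are (-5, -8), (-7, -5) — 2 points.

2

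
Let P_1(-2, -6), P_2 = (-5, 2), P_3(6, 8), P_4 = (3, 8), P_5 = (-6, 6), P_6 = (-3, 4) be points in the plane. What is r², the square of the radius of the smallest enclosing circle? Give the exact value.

24050/361

The minimum enclosing circle is determined by three boundary points: P_1, P_3, P_5.
Their circumcentre is (17/19, 31/19) with r² = 24050/361.
The farthest remaining point P_4 is at distance² 16241/361 ≤ 24050/361.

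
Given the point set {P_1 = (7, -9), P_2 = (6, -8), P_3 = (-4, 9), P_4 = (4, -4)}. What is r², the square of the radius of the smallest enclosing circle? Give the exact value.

A smallest enclosing disk is always determined by at most three of the input points on its boundary.
The farthest pair is P_1–P_3 with squared distance 445. The circle on this segment as diameter has centre (1.5, 0) and r² = 445/4 = 111.25.
Check P_2: distance² to centre = 84.25 ≤ 111.25, so it lies inside.
All remaining points lie in this disk, and no smaller disk contains both endpoints, so this is the minimum enclosing circle.

111.25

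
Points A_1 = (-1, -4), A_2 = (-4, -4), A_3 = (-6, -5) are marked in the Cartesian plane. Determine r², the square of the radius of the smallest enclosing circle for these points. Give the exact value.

6.5

Side lengths²: A_1A_2² = 9, A_1A_3² = 26, A_2A_3² = 5.
Since A_1A_3² = 26 ≥ 9 + 5 = 14, the angle opposite A_1A_3 is not acute, so the smallest enclosing circle has A_1A_3 as diameter.
Centre = midpoint of A_1A_3 = (-3.5, -4.5), r² = 26/4 = 6.5.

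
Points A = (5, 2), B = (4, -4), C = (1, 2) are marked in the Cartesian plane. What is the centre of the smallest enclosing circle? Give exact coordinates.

Side lengths²: AB² = 37, AC² = 16, BC² = 45.
Since BC² = 45 < 37 + 16 = 53, the triangle is acute, so the smallest enclosing circle is the circumcircle.
Circumcentre = (3, -0.75), r² = 11.5625.
Centre = (3, -0.75).

(3, -0.75)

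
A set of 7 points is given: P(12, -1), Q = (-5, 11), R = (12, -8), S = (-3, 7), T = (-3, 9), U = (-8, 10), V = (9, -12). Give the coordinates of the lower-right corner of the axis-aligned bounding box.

(12, -12)

x-range [-8, 12], y-range [-12, 11].
The lower-right corner is (12, -12).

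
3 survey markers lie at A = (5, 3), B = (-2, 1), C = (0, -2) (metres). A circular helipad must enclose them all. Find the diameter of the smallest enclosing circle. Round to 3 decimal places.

Side lengths²: AB² = 53, AC² = 50, BC² = 13.
Since AB² = 53 < 50 + 13 = 63, the triangle is acute, so the smallest enclosing circle is the circumcircle.
Circumcentre = (1.7, 1.3), r² = 13.78.
Diameter = 2r = 2√(13.78) ≈ 7.424.

7.424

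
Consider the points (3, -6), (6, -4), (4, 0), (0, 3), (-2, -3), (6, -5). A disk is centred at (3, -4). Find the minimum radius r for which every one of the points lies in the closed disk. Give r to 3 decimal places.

The required radius is the distance from (3, -4) to the farthest point.
Squared distances: 4, 9, 17, 58, 26, 10.
Maximum is 58, attained at (0, 3).
r = √58 ≈ 7.616.

7.616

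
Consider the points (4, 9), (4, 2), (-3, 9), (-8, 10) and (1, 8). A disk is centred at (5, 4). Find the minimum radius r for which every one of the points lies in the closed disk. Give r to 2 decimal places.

14.32

The required radius is the distance from (5, 4) to the farthest point.
Squared distances: 26, 5, 89, 205, 32.
Maximum is 205, attained at (-8, 10).
r = √205 ≈ 14.32.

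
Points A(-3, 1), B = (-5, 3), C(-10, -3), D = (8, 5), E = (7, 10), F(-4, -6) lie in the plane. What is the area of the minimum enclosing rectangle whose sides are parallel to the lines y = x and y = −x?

165

In coordinates u = x + y, v = x − y the rectangle is axis-aligned; the map (x,y)→(u,v) scales areas by 2.
u-values: -2, -2, -13, 13, 17, -10; range = 17 − (-13) = 30.
v-values: -4, -8, -7, 3, -3, 2; range = 3 − (-8) = 11.
Area = (30 × 11) / 2 = 165.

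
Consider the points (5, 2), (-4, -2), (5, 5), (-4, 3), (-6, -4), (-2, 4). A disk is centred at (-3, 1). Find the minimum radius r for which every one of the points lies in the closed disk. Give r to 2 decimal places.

8.94

The required radius is the distance from (-3, 1) to the farthest point.
Squared distances: 65, 10, 80, 5, 34, 10.
Maximum is 80, attained at (5, 5).
r = √80 ≈ 8.94.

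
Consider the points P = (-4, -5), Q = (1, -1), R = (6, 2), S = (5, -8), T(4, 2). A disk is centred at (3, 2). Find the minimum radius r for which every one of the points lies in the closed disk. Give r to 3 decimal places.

10.198

The required radius is the distance from (3, 2) to the farthest point.
Squared distances: 98, 13, 9, 104, 1.
Maximum is 104, attained at S.
r = √104 ≈ 10.198.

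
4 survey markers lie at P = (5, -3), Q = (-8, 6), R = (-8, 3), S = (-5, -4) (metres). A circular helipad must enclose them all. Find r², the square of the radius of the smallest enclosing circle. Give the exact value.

The minimum enclosing circle of a finite set is fixed by two of the points (as a diameter) or three (as a circumcircle).
The farthest pair is P–Q with squared distance 250. The circle on this segment as diameter has centre (-1.5, 1.5) and r² = 250/4 = 62.5.
Check R: distance² to centre = 44.5 ≤ 62.5, so it lies inside.
All remaining points lie in this disk, and no smaller disk contains both endpoints, so this is the minimum enclosing circle.

62.5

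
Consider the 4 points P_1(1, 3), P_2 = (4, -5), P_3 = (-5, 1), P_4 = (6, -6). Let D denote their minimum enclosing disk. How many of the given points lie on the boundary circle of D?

2

A smallest enclosing disk is always determined by at most three of the input points on its boundary.
The farthest pair is P_3–P_4 with squared distance 170. The circle on this segment as diameter has centre (0.5, -2.5) and r² = 170/4 = 42.5.
Check P_1: distance² to centre = 30.5 ≤ 42.5, so it lies inside.
All remaining points lie in this disk, and no smaller disk contains both endpoints, so this is the minimum enclosing circle.
The points at distance exactly r from the centre are P_3, P_4 — 2 points.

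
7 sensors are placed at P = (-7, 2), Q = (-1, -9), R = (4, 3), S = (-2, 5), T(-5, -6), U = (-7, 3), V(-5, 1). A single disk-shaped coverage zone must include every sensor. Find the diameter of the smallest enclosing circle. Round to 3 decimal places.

By Welzl's lemma the MEC is supported by two points (diametrically opposite) or three points (on a circumcircle).
The minimum enclosing circle is determined by three boundary points: Q, R, U.
Their circumcentre is (-1.5, -1.75) with r² = 52.8125.
The farthest remaining point S is at distance² 45.8125 ≤ 52.8125.
Diameter = 2r = 2√(52.8125) ≈ 14.534.

14.534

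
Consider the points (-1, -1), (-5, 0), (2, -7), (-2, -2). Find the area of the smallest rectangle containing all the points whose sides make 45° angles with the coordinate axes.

21

In coordinates u = x + y, v = x − y the rectangle is axis-aligned; the map (x,y)→(u,v) scales areas by 2.
u-values: -2, -5, -5, -4; range = -2 − (-5) = 3.
v-values: 0, -5, 9, 0; range = 9 − (-5) = 14.
Area = (3 × 14) / 2 = 21.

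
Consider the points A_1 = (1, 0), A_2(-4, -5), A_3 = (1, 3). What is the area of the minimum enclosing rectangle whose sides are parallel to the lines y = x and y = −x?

19.5

In coordinates u = x + y, v = x − y the rectangle is axis-aligned; the map (x,y)→(u,v) scales areas by 2.
u-values: 1, -9, 4; range = 4 − (-9) = 13.
v-values: 1, 1, -2; range = 1 − (-2) = 3.
Area = (13 × 3) / 2 = 19.5.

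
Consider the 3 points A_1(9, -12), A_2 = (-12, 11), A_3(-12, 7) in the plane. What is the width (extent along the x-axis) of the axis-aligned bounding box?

max x = 9, min x = -12, so width = 21.

21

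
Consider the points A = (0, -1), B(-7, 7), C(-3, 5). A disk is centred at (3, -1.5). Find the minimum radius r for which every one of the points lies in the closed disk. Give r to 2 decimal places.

The required radius is the distance from (3, -1.5) to the farthest point.
Squared distances: 9.25, 172.25, 78.25.
Maximum is 172.25, attained at B.
r = √(172.25) ≈ 13.12.

13.12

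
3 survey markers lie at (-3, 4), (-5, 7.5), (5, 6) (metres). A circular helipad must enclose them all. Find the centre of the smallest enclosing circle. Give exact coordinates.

Call the three points A, B, C in the order given.
Side lengths²: AB² = 16.25, AC² = 68, BC² = 102.25.
Since BC² = 102.25 ≥ 68 + 16.25 = 84.25, the angle opposite BC is not acute, so the smallest enclosing circle has BC as diameter.
Centre = midpoint of BC = (0, 6.75), r² = 102.25/4 = 25.5625.
Centre = (0, 6.75).

(0, 6.75)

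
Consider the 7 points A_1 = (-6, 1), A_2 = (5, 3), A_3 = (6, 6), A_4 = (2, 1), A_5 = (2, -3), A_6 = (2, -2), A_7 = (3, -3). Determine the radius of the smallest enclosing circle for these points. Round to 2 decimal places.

A smallest enclosing disk is always determined by at most three of the input points on its boundary.
The minimum enclosing circle is determined by three boundary points: A_1, A_3, A_7.
Their circumcentre is (15/62, 181/62) with r² = 81965/1922.
The farthest remaining point A_5 is at distance² 73285/1922 ≤ 81965/1922.
r = √(81965/1922) ≈ 6.53.

6.53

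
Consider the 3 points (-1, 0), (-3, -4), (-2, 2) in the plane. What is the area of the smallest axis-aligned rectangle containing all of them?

12

x ranges over [-3, -1], width 2.
y ranges over [-4, 2], height 6.
Area = 2 × 6 = 12.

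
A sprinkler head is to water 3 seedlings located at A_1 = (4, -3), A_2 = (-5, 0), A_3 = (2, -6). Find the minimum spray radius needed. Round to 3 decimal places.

4.778

Side lengths²: A_1A_2² = 90, A_1A_3² = 13, A_2A_3² = 85.
Since A_1A_2² = 90 < 85 + 13 = 98, the triangle is acute, so the smallest enclosing circle is the circumcircle.
Circumcentre = (-15/22, -45/22), r² = 5525/242.
r = √(5525/242) ≈ 4.778.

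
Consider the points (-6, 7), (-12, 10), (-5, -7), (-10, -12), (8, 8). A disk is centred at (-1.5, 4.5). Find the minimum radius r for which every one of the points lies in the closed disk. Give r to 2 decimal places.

The required radius is the distance from (-1.5, 4.5) to the farthest point.
Squared distances: 26.5, 140.5, 144.5, 344.5, 102.5.
Maximum is 344.5, attained at (-10, -12).
r = √(344.5) ≈ 18.56.

18.56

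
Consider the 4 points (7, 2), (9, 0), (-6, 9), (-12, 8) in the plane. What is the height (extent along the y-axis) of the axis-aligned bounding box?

9

max y = 9, min y = 0, so height = 9.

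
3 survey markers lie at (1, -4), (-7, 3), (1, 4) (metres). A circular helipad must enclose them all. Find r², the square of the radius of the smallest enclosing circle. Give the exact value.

28.69140625

Call the three points A, B, C in the order given.
Side lengths²: AB² = 113, AC² = 64, BC² = 65.
Since AB² = 113 < 65 + 64 = 129, the triangle is acute, so the smallest enclosing circle is the circumcircle.
Circumcentre = (-2.5625, 0), r² = 28.69140625.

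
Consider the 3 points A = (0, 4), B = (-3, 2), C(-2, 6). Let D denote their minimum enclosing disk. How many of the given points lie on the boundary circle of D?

3

Side lengths²: AB² = 13, AC² = 8, BC² = 17.
Since BC² = 17 < 13 + 8 = 21, the triangle is acute, so the smallest enclosing circle is the circumcircle.
Circumcentre = (-2.1, 3.9), r² = 4.42.
The points at distance exactly r from the centre are A, B, C — 3 points.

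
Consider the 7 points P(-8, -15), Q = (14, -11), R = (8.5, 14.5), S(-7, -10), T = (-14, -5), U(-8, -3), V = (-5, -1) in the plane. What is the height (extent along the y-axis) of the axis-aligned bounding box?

max y = 14.5, min y = -15, so height = 29.5.

29.5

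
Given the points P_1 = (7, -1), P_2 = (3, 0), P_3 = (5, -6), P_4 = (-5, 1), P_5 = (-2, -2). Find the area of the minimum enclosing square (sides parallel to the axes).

The bounding box has width 12 and height 7.
An axis-aligned square enclosing the set must have side ≥ max(width, height).
So the minimum side is max(12, 7) = 12.
Area = 12² = 144.

144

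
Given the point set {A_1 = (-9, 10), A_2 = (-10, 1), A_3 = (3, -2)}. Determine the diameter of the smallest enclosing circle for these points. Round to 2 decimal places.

16.97

Side lengths²: A_1A_2² = 82, A_1A_3² = 288, A_2A_3² = 178.
Since A_1A_3² = 288 ≥ 178 + 82 = 260, the angle opposite A_1A_3 is not acute, so the smallest enclosing circle has A_1A_3 as diameter.
Centre = midpoint of A_1A_3 = (-3, 4), r² = 288/4 = 72.
Diameter = 2r = 2√72 ≈ 16.97.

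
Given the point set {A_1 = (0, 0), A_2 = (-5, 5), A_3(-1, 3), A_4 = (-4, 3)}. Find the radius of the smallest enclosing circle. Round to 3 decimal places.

The minimum enclosing circle of a finite set is fixed by two of the points (as a diameter) or three (as a circumcircle).
The farthest pair is A_1–A_2 with squared distance 50. The circle on this segment as diameter has centre (-2.5, 2.5) and r² = 50/4 = 12.5.
Check A_3: distance² to centre = 2.5 ≤ 12.5, so it lies inside.
All remaining points lie in this disk, and no smaller disk contains both endpoints, so this is the minimum enclosing circle.
r = √(12.5) ≈ 3.536.

3.536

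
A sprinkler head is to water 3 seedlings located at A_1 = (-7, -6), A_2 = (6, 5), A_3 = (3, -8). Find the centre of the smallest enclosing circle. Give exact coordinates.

(-0.5, -0.5)

Side lengths²: A_1A_2² = 290, A_1A_3² = 104, A_2A_3² = 178.
Since A_1A_2² = 290 ≥ 178 + 104 = 282, the angle opposite A_1A_2 is not acute, so the smallest enclosing circle has A_1A_2 as diameter.
Centre = midpoint of A_1A_2 = (-0.5, -0.5), r² = 290/4 = 72.5.
Centre = (-0.5, -0.5).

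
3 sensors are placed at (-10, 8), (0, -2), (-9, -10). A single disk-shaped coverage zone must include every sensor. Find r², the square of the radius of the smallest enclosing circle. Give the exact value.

47125/578

Call the three points A, B, C in the order given.
Side lengths²: AB² = 200, AC² = 325, BC² = 145.
Since AC² = 325 < 200 + 145 = 345, the triangle is acute, so the smallest enclosing circle is the circumcircle.
Circumcentre = (-305/34, -33/34), r² = 47125/578.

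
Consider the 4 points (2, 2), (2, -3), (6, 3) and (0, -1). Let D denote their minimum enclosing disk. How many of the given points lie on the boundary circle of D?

3

By Welzl's lemma the MEC is supported by two points (diametrically opposite) or three points (on a circumcircle).
The minimum enclosing circle is determined by three boundary points: (2, -3), (6, 3), (0, -1).
Their circumcentre is (3.4, 0.4) with r² = 13.52.
The farthest remaining point (2, 2) is at distance² 4.52 ≤ 13.52.
The points at distance exactly r from the centre are (2, -3), (6, 3), (0, -1) — 3 points.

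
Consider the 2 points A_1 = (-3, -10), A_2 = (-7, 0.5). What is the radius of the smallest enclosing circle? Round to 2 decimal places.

The smallest circle enclosing two points has them as diameter endpoints.
Centre = midpoint = (-5, -4.75); r² = |A_1A_2|²/4 = 126.25/4 = 31.5625.
r = √(31.5625) ≈ 5.62.

5.62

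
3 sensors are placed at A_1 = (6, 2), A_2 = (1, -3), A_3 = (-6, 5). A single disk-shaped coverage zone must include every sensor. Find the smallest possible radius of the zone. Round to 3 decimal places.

6.198

Side lengths²: A_1A_2² = 50, A_1A_3² = 153, A_2A_3² = 113.
Since A_1A_3² = 153 < 113 + 50 = 163, the triangle is acute, so the smallest enclosing circle is the circumcircle.
Circumcentre = (-0.1, 3.1), r² = 38.42.
r = √(38.42) ≈ 6.198.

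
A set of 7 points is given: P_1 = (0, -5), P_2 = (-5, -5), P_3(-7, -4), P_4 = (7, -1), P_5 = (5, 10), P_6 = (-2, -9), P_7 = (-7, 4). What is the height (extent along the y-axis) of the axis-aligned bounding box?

19

max y = 10, min y = -9, so height = 19.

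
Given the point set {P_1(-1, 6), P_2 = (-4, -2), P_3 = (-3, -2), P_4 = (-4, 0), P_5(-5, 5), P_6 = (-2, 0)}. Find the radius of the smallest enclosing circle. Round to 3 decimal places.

4.272

The farthest pair is P_1–P_2 with squared distance 73. The circle on this segment as diameter has centre (-2.5, 2) and r² = 73/4 = 18.25.
Check P_3: distance² to centre = 16.25 ≤ 18.25, so it lies inside.
All remaining points lie in this disk, and no smaller disk contains both endpoints, so this is the minimum enclosing circle.
r = √(18.25) ≈ 4.272.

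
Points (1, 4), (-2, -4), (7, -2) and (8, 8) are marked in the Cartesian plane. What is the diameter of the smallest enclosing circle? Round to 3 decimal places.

15.620

The farthest pair is (-2, -4)–(8, 8) with squared distance 244. The circle on this segment as diameter has centre (3, 2) and r² = 244/4 = 61.
Check (1, 4): distance² to centre = 8 ≤ 61, so it lies inside.
All remaining points lie in this disk, and no smaller disk contains both endpoints, so this is the minimum enclosing circle.
Diameter = 2r = 2√61 ≈ 15.620.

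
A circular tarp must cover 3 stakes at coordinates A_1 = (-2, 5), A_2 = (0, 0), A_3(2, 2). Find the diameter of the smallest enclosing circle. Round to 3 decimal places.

5.440

Side lengths²: A_1A_2² = 29, A_1A_3² = 25, A_2A_3² = 8.
Since A_1A_2² = 29 < 25 + 8 = 33, the triangle is acute, so the smallest enclosing circle is the circumcircle.
Circumcentre = (-9/14, 37/14), r² = 725/98.
Diameter = 2r = 2√(725/98) ≈ 5.440.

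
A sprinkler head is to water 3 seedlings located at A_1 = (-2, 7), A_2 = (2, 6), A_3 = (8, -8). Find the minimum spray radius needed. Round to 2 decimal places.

9.01

Side lengths²: A_1A_2² = 17, A_1A_3² = 325, A_2A_3² = 232.
Since A_1A_3² = 325 ≥ 232 + 17 = 249, the angle opposite A_1A_3 is not acute, so the smallest enclosing circle has A_1A_3 as diameter.
Centre = midpoint of A_1A_3 = (3, -0.5), r² = 325/4 = 81.25.
r = √(81.25) ≈ 9.01.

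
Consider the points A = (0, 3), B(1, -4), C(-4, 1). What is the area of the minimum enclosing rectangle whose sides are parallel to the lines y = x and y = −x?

In coordinates u = x + y, v = x − y the rectangle is axis-aligned; the map (x,y)→(u,v) scales areas by 2.
u-values: 3, -3, -3; range = 3 − (-3) = 6.
v-values: -3, 5, -5; range = 5 − (-5) = 10.
Area = (6 × 10) / 2 = 30.

30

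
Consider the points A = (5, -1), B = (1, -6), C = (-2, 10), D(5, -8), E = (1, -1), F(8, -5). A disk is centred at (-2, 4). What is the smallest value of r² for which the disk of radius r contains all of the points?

193

The required radius is the distance from (-2, 4) to the farthest point.
Squared distances: 74, 109, 36, 193, 34, 181.
Maximum is 193, attained at D.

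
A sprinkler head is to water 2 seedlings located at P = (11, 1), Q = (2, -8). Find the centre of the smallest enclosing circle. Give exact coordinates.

The smallest circle enclosing two points has them as diameter endpoints.
Centre = midpoint = (6.5, -3.5); r² = |PQ|²/4 = 162/4 = 40.5.
Centre = (6.5, -3.5).

(6.5, -3.5)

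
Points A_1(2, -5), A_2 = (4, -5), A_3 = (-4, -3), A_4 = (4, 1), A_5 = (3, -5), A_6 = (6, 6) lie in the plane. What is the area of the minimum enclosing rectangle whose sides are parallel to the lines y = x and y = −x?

95

In coordinates u = x + y, v = x − y the rectangle is axis-aligned; the map (x,y)→(u,v) scales areas by 2.
u-values: -3, -1, -7, 5, -2, 12; range = 12 − (-7) = 19.
v-values: 7, 9, -1, 3, 8, 0; range = 9 − (-1) = 10.
Area = (19 × 10) / 2 = 95.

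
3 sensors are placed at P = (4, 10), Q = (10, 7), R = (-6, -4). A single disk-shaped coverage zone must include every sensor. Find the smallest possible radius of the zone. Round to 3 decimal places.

9.708

Side lengths²: PQ² = 45, PR² = 296, QR² = 377.
Since QR² = 377 ≥ 296 + 45 = 341, the angle opposite QR is not acute, so the smallest enclosing circle has QR as diameter.
Centre = midpoint of QR = (2, 1.5), r² = 377/4 = 94.25.
r = √(94.25) ≈ 9.708.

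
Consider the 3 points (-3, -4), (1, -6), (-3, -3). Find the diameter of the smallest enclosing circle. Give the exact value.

5

Call the three points A, B, C in the order given.
Side lengths²: AB² = 20, AC² = 1, BC² = 25.
Since BC² = 25 ≥ 20 + 1 = 21, the angle opposite BC is not acute, so the smallest enclosing circle has BC as diameter.
Centre = midpoint of BC = (-1, -4.5), r² = 25/4 = 6.25.
Diameter = 2r = 2√(6.25) = 5.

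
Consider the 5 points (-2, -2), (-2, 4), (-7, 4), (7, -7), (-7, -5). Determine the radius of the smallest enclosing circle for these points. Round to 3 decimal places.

The minimum enclosing circle of a finite set is fixed by two of the points (as a diameter) or three (as a circumcircle).
The farthest pair is (-7, 4)–(7, -7) with squared distance 317. The circle on this segment as diameter has centre (0, -1.5) and r² = 317/4 = 79.25.
Check (-2, -2): distance² to centre = 4.25 ≤ 79.25, so it lies inside.
All remaining points lie in this disk, and no smaller disk contains both endpoints, so this is the minimum enclosing circle.
r = √(79.25) ≈ 8.902.

8.902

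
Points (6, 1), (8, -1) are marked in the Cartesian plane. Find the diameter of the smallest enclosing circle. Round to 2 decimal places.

The smallest circle enclosing two points has them as diameter endpoints.
Centre = midpoint = (7, 0); r² = |(6, 1)−(8, -1)|²/4 = 8/4 = 2.
Diameter = 2r = 2√2 ≈ 2.83.

2.83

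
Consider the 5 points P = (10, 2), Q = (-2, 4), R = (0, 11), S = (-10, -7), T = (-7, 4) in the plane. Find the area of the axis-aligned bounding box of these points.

360

x ranges over [-10, 10], width 20.
y ranges over [-7, 11], height 18.
Area = 20 × 18 = 360.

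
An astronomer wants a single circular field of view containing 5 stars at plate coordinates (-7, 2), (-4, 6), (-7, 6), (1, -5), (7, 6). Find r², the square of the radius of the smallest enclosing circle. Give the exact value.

The minimum enclosing circle is determined by three boundary points: (-7, 6), (1, -5), (7, 6).
Their circumcentre is (0, 59/22) with r² = 29045/484.
The farthest remaining point (-7, 2) is at distance² 23941/484 ≤ 29045/484.

29045/484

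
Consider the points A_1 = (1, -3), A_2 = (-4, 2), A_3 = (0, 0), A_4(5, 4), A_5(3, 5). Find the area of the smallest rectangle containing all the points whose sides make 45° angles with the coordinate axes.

55

In coordinates u = x + y, v = x − y the rectangle is axis-aligned; the map (x,y)→(u,v) scales areas by 2.
u-values: -2, -2, 0, 9, 8; range = 9 − (-2) = 11.
v-values: 4, -6, 0, 1, -2; range = 4 − (-6) = 10.
Area = (11 × 10) / 2 = 55.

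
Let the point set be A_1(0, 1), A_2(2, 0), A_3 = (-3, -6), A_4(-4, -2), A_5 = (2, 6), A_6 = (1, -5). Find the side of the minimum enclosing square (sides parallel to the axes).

The bounding box has width 6 and height 12.
An axis-aligned square enclosing the set must have side ≥ max(width, height).
So the minimum side is max(6, 12) = 12.

12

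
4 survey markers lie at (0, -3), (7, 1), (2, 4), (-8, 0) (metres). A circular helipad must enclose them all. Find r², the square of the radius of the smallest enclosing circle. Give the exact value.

56.5

The minimum enclosing circle of a finite set is fixed by two of the points (as a diameter) or three (as a circumcircle).
The farthest pair is (7, 1)–(-8, 0) with squared distance 226. The circle on this segment as diameter has centre (-0.5, 0.5) and r² = 226/4 = 56.5.
Check (0, -3): distance² to centre = 12.5 ≤ 56.5, so it lies inside.
All remaining points lie in this disk, and no smaller disk contains both endpoints, so this is the minimum enclosing circle.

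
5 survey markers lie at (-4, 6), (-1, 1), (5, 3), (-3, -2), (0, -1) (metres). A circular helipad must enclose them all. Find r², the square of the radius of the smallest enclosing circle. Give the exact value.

28925/1058

The minimum enclosing circle is determined by three boundary points: (-4, 6), (5, 3), (-3, -2).
Their circumcentre is (-9/46, 111/46) with r² = 28925/1058.
The farthest remaining point (0, -1) is at distance² 12365/1058 ≤ 28925/1058.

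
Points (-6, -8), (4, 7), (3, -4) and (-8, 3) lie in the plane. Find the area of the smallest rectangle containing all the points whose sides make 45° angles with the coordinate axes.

In coordinates u = x + y, v = x − y the rectangle is axis-aligned; the map (x,y)→(u,v) scales areas by 2.
u-values: -14, 11, -1, -5; range = 11 − (-14) = 25.
v-values: 2, -3, 7, -11; range = 7 − (-11) = 18.
Area = (25 × 18) / 2 = 225.

225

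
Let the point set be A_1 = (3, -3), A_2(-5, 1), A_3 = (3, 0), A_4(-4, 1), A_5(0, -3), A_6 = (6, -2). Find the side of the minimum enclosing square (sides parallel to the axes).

The bounding box has width 11 and height 4.
An axis-aligned square enclosing the set must have side ≥ max(width, height).
So the minimum side is max(11, 4) = 11.

11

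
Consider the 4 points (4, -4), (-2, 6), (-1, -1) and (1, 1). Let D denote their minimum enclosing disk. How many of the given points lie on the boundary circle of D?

The minimum enclosing circle of a finite set is fixed by two of the points (as a diameter) or three (as a circumcircle).
The farthest pair is (4, -4)–(-2, 6) with squared distance 136. The circle on this segment as diameter has centre (1, 1) and r² = 136/4 = 34.
Check (-1, -1): distance² to centre = 8 ≤ 34, so it lies inside.
All remaining points lie in this disk, and no smaller disk contains both endpoints, so this is the minimum enclosing circle.
The points at distance exactly r from the centre are (4, -4), (-2, 6) — 2 points.

2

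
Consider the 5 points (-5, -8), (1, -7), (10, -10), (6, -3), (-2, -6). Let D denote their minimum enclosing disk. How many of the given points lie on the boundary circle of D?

The farthest pair is (-5, -8)–(10, -10) with squared distance 229. The circle on this segment as diameter has centre (2.5, -9) and r² = 229/4 = 57.25.
Check (1, -7): distance² to centre = 6.25 ≤ 57.25, so it lies inside.
All remaining points lie in this disk, and no smaller disk contains both endpoints, so this is the minimum enclosing circle.
The points at distance exactly r from the centre are (-5, -8), (10, -10) — 2 points.

2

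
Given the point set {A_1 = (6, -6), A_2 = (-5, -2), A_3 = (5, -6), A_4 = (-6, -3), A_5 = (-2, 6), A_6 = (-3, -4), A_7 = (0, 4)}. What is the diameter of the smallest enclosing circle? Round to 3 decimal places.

14.641

A smallest enclosing disk is always determined by at most three of the input points on its boundary.
The minimum enclosing circle is determined by three boundary points: A_1, A_4, A_5.
Their circumcentre is (0.95, -0.7) with r² = 53.5925.
The farthest remaining point A_3 is at distance² 44.4925 ≤ 53.5925.
Diameter = 2r = 2√(53.5925) ≈ 14.641.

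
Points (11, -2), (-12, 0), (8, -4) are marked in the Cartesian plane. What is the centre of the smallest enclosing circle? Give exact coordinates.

(-0.5, -1)

Call the three points A, B, C in the order given.
Side lengths²: AB² = 533, AC² = 13, BC² = 416.
Since AB² = 533 ≥ 416 + 13 = 429, the angle opposite AB is not acute, so the smallest enclosing circle has AB as diameter.
Centre = midpoint of AB = (-0.5, -1), r² = 533/4 = 133.25.
Centre = (-0.5, -1).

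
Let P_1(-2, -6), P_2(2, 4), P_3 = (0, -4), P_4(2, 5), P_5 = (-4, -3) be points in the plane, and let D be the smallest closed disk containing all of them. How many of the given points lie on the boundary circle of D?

The farthest pair is P_1–P_4 with squared distance 137. The circle on this segment as diameter has centre (0, -0.5) and r² = 137/4 = 34.25.
Check P_2: distance² to centre = 24.25 ≤ 34.25, so it lies inside.
All remaining points lie in this disk, and no smaller disk contains both endpoints, so this is the minimum enclosing circle.
The points at distance exactly r from the centre are P_1, P_4 — 2 points.

2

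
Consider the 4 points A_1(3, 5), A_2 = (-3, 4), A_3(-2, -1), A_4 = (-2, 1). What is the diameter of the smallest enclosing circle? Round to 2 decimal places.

7.81

By Welzl's lemma the MEC is supported by two points (diametrically opposite) or three points (on a circumcircle).
The minimum enclosing circle is determined by three boundary points: A_1, A_2, A_3.
Their circumcentre is (25/62, 129/62) with r² = 29341/1922.
The farthest remaining point A_4 is at distance² 13345/1922 ≤ 29341/1922.
Diameter = 2r = 2√(29341/1922) ≈ 7.81.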